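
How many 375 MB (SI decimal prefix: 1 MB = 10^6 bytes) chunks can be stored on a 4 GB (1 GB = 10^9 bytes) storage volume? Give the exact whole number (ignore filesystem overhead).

Capacity: 4 GB = 4,000,000,000 bytes
Per item: 375 MB = 375,000,000 bytes
⌊4,000,000,000 / 375,000,000⌋ = 10

10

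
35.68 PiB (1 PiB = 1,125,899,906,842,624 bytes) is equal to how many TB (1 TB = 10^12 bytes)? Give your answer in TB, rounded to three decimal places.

35.68 PiB × 1,125,899,906,842,624 bytes/PiB = 40,172,108,676,144,824.32 bytes
1 TB = 10^12 bytes = 1,000,000,000,000 bytes
40,172,108,676,144,824.32 / 1,000,000,000,000 = 40,172.109 TB

40,172.109 TB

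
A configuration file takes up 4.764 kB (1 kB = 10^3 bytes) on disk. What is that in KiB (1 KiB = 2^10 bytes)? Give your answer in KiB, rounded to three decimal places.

4.764 kB × 1,000 bytes/kB = 4,764 bytes
1 KiB = 2^10 bytes = 1,024 bytes
4,764 / 1,024 = 4.652 KiB

4.652 KiB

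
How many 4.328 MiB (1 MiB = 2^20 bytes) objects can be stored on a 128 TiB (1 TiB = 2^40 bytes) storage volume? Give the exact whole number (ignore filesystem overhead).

31,011,489

Capacity: 128 TiB = 140,737,488,355,328 bytes
Per item: 4.328 MiB = 4,538,236.928 bytes
⌊140,737,488,355,328 / 4,538,236.928⌋ = 31,011,489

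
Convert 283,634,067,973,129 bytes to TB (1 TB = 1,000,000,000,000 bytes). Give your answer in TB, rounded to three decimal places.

283,634,067,973,129 bytes given.
1 TB = 1,000,000,000,000 bytes
283,634,067,973,129 / 1,000,000,000,000 = 283.634 TB

283.634 TB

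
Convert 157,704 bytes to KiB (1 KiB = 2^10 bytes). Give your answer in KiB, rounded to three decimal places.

154.008 KiB

157,704 bytes given.
1 KiB = 2^10 bytes = 1,024 bytes
157,704 / 1,024 = 154.008 KiB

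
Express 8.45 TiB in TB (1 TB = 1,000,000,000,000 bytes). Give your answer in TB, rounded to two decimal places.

9.29 TB

8.45 TiB = 8.45 × 2^40 bytes = 9,290,873,254,707.2 bytes
1 TB = 10^12 bytes = 1,000,000,000,000 bytes
9,290,873,254,707.2 / 1,000,000,000,000 = 9.29 TB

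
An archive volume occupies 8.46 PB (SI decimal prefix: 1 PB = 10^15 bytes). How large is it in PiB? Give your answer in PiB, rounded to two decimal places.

7.51 PiB

8.46 PB = 8.46 × 10^15 bytes = 8,460,000,000,000,000 bytes
1 PiB = 2^50 bytes = 1,125,899,906,842,624 bytes
8,460,000,000,000,000 / 1,125,899,906,842,624 = 7.51 PiB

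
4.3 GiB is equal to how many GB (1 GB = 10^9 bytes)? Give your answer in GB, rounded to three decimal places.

4.617 GB

4.3 GiB × 1,073,741,824 bytes/GiB = 4,617,089,843.2 bytes
1 GB = 1,000,000,000 bytes
4,617,089,843.2 / 1,000,000,000 = 4.617 GB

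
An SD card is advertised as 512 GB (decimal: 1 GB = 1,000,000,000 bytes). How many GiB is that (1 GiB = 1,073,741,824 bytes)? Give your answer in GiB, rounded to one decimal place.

476.8 GiB

512 GB = 512 × 10^9 bytes = 512,000,000,000 bytes
1 GiB = 2^30 bytes = 1,073,741,824 bytes
512,000,000,000 / 1,073,741,824 = 476.8 GiB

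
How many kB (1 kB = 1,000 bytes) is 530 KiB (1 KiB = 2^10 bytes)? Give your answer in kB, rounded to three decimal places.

542.720 kB

530 KiB × 1,024 bytes/KiB = 542,720 bytes
1 kB = 1,000 bytes
542,720 / 1,000 = 542.720 kB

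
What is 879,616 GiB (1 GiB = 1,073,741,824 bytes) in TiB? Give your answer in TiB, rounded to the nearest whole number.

859 TiB

879,616 GiB = 879,616 × 2^30 bytes = 944,480,488,259,584 bytes
1 TiB = 1,099,511,627,776 bytes
944,480,488,259,584 / 1,099,511,627,776 = 859 TiB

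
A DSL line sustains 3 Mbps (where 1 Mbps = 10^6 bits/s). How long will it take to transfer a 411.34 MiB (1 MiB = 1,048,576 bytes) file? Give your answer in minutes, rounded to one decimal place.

19.2 minutes

411.34 MiB = 431,321,251.84 bytes = 3,450,570,014.72 bits
3 Mbps = 3,000,000 bits/s
time = 3,450,570,014.72 / 3,000,000 = 1,150.19 s
1,150.19 s / 60 = 19.2 minutes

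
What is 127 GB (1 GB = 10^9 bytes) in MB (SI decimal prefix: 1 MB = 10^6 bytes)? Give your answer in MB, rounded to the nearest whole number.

127,000 MB

127 GB × 1,000,000,000 bytes/GB = 127,000,000,000 bytes
1 MB = 10^6 bytes = 1,000,000 bytes
127,000,000,000 / 1,000,000 = 127,000 MB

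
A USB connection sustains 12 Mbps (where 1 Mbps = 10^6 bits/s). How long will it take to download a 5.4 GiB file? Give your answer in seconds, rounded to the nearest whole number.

5.4 GiB = 5,798,205,849.6 bytes = 46,385,646,796.8 bits
12 Mbps = 12,000,000 bits/s
time = 46,385,646,796.8 / 12,000,000 = 3,865 s

3,865 seconds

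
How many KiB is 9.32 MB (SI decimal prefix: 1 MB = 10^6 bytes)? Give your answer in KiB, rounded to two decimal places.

9,101.56 KiB

9.32 MB = 9.32 × 10^6 bytes = 9,320,000 bytes
1 KiB = 1,024 bytes
9,320,000 / 1,024 = 9,101.56 KiB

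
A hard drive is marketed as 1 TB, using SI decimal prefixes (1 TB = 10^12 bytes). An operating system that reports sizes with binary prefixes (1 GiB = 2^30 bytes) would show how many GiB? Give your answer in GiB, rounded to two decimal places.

931.32 GiB

1 TB = 1 × 10^12 bytes = 1,000,000,000,000 bytes
1 GiB = 2^30 bytes = 1,073,741,824 bytes
1,000,000,000,000 / 1,073,741,824 = 931.32 GiB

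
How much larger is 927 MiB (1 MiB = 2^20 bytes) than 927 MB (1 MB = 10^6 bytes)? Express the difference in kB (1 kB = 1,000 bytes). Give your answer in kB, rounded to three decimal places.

45,029.952 kB

927 MiB = 927 × 1,048,576 = 972,029,952 bytes
927 MB = 927 × 1,000,000 = 927,000,000 bytes
difference = 45,029,952 bytes
45,029,952 / 1,000 = 45,029.952 kB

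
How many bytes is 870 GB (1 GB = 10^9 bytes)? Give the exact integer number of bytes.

870,000,000,000 bytes

870 × 1,000,000,000 = 870,000,000,000 bytes  (1 GB = 10^9 bytes)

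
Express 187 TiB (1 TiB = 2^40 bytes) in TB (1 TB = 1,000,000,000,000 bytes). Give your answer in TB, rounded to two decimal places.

187 TiB = 187 × 2^40 bytes = 205,608,674,394,112 bytes
1 TB = 10^12 bytes = 1,000,000,000,000 bytes
205,608,674,394,112 / 1,000,000,000,000 = 205.61 TB

205.61 TB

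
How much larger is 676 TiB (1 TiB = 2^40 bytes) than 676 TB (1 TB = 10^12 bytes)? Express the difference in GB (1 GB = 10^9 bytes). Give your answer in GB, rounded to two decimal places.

67,269.86 GB

676 TiB = 676 × 1,099,511,627,776 = 743,269,860,376,576 bytes
676 TB = 676 × 1,000,000,000,000 = 676,000,000,000,000 bytes
difference = 67,269,860,376,576 bytes
67,269,860,376,576 / 1,000,000,000 = 67,269.86 GB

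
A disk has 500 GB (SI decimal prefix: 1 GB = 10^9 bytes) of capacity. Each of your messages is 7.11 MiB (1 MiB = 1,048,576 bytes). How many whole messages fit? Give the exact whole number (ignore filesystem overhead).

Capacity: 500 GB = 500,000,000,000 bytes
Per item: 7.11 MiB = 7,455,375.36 bytes
⌊500,000,000,000 / 7,455,375.36⌋ = 67,065

67,065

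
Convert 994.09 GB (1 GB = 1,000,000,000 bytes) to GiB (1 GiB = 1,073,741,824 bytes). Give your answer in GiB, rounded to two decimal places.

994.09 GB = 994.09 × 10^9 bytes = 994,090,000,000 bytes
1 GiB = 2^30 bytes = 1,073,741,824 bytes
994,090,000,000 / 1,073,741,824 = 925.82 GiB

925.82 GiB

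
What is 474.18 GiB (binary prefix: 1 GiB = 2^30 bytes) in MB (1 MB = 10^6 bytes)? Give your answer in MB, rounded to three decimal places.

509,146.898 MB

474.18 GiB = 474.18 × 2^30 bytes = 509,146,898,104.32 bytes
1 MB = 10^6 bytes = 1,000,000 bytes
509,146,898,104.32 / 1,000,000 = 509,146.898 MB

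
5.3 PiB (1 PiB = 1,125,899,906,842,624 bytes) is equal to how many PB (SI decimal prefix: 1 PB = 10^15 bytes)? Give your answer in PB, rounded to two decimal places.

5.97 PB

5.3 PiB = 5.3 × 2^50 bytes = 5,967,269,506,265,907.2 bytes
1 PB = 1,000,000,000,000,000 bytes
5,967,269,506,265,907.2 / 1,000,000,000,000,000 = 5.97 PB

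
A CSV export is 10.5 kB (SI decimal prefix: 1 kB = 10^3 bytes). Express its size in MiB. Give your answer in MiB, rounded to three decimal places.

0.010 MiB

10.5 kB × 1,000 bytes/kB = 10,500 bytes
1 MiB = 1,048,576 bytes
10,500 / 1,048,576 = 0.010 MiB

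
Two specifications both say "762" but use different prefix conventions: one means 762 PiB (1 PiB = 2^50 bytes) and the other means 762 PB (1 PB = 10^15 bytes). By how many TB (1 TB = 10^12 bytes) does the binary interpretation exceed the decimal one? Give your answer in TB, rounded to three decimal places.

95,935.729 TB

762 PiB = 762 × 1,125,899,906,842,624 = 857,935,729,014,079,488 bytes
762 PB = 762 × 1,000,000,000,000,000 = 762,000,000,000,000,000 bytes
difference = 95,935,729,014,079,488 bytes
95,935,729,014,079,488 / 1,000,000,000,000 = 95,935.729 TB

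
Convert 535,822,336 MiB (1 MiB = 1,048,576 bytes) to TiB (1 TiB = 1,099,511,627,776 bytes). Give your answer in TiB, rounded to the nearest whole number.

511 TiB

535,822,336 MiB × 1,048,576 bytes/MiB = 561,850,441,793,536 bytes
1 TiB = 2^40 bytes = 1,099,511,627,776 bytes
561,850,441,793,536 / 1,099,511,627,776 = 511 TiB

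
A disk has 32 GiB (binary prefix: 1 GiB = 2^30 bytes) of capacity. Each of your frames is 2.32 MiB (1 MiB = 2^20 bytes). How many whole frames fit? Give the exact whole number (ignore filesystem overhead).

Capacity: 32 GiB = 34,359,738,368 bytes
Per item: 2.32 MiB = 2,432,696.32 bytes
⌊34,359,738,368 / 2,432,696.32⌋ = 14,124

14,124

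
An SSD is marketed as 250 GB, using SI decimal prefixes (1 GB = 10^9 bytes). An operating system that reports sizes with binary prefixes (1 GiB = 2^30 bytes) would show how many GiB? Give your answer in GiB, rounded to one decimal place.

250 GB = 250 × 10^9 bytes = 250,000,000,000 bytes
1 GiB = 1,073,741,824 bytes
250,000,000,000 / 1,073,741,824 = 232.8 GiB

232.8 GiB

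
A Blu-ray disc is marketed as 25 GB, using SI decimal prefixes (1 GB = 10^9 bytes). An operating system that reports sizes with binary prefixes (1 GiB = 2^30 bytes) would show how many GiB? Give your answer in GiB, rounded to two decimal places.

25 GB × 1,000,000,000 bytes/GB = 25,000,000,000 bytes
1 GiB = 1,073,741,824 bytes
25,000,000,000 / 1,073,741,824 = 23.28 GiB

23.28 GiB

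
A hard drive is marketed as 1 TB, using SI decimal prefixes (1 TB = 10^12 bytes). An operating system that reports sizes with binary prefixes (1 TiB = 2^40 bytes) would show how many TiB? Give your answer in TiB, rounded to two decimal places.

1 TB × 1,000,000,000,000 bytes/TB = 1,000,000,000,000 bytes
1 TiB = 2^40 bytes = 1,099,511,627,776 bytes
1,000,000,000,000 / 1,099,511,627,776 = 0.91 TiB

0.91 TiB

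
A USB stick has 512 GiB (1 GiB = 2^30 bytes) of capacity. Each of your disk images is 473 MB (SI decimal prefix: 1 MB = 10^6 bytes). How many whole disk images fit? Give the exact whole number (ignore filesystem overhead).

Capacity: 512 GiB = 549,755,813,888 bytes
Per item: 473 MB = 473,000,000 bytes
⌊549,755,813,888 / 473,000,000⌋ = 1,162

1,162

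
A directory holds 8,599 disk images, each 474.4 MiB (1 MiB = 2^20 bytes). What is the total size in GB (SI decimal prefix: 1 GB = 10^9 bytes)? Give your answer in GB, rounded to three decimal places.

4,277.525 GB

Total = 8,599 × 474.4 MiB = 4079365.6 MiB
= 4079365.6 × 1,048,576 bytes = 4,277,524,863,385.6 bytes
1 GB = 1,000,000,000 bytes
4,277,524,863,385.6 / 1,000,000,000 = 4,277.525 GB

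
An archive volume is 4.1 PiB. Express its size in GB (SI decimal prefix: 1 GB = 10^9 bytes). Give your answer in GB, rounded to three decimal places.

4.1 PiB × 1,125,899,906,842,624 bytes/PiB = 4,616,189,618,054,758.4 bytes
1 GB = 1,000,000,000 bytes
4,616,189,618,054,758.4 / 1,000,000,000 = 4,616,189.618 GB

4,616,189.618 GB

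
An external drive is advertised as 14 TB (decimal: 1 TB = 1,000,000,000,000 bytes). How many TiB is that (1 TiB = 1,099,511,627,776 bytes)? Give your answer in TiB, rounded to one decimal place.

14 TB = 14 × 10^12 bytes = 14,000,000,000,000 bytes
1 TiB = 1,099,511,627,776 bytes
14,000,000,000,000 / 1,099,511,627,776 = 12.7 TiB

12.7 TiB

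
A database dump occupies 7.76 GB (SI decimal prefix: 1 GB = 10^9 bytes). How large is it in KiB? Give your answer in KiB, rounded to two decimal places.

7.76 GB = 7.76 × 10^9 bytes = 7,760,000,000 bytes
1 KiB = 2^10 bytes = 1,024 bytes
7,760,000,000 / 1,024 = 7,578,125.00 KiB

7,578,125.00 KiB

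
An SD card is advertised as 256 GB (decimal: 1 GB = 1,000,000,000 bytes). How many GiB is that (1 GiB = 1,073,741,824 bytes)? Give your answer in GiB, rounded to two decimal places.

238.42 GiB

256 GB × 1,000,000,000 bytes/GB = 256,000,000,000 bytes
1 GiB = 1,073,741,824 bytes
256,000,000,000 / 1,073,741,824 = 238.42 GiB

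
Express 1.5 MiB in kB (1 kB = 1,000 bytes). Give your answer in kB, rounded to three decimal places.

1.5 MiB = 1.5 × 2^20 bytes = 1,572,864 bytes
1 kB = 1,000 bytes
1,572,864 / 1,000 = 1,572.864 kB

1,572.864 kB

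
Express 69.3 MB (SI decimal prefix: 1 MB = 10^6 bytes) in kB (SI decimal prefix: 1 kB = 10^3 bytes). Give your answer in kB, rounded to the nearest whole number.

69.3 MB × 1,000,000 bytes/MB = 69,300,000 bytes
1 kB = 1,000 bytes
69,300,000 / 1,000 = 69,300 kB

69,300 kB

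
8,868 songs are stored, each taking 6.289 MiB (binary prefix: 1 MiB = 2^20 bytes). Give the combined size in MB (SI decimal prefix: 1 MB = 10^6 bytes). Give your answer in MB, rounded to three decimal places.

58,479.977 MB

Total = 8,868 × 6.289 MiB = 55770.852 MiB
= 55770.852 × 1,048,576 bytes = 58,479,976,906.752 bytes
1 MB = 1,000,000 bytes
58,479,976,906.752 / 1,000,000 = 58,479.977 MB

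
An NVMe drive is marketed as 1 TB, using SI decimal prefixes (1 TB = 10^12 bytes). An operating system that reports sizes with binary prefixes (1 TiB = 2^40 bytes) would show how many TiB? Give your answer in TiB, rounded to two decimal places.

0.91 TiB

1 TB = 1 × 10^12 bytes = 1,000,000,000,000 bytes
1 TiB = 2^40 bytes = 1,099,511,627,776 bytes
1,000,000,000,000 / 1,099,511,627,776 = 0.91 TiB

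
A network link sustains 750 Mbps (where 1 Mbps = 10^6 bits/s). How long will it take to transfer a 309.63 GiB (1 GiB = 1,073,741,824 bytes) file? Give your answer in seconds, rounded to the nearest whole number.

309.63 GiB = 332,462,680,965.12 bytes = 2,659,701,447,720.96 bits
750 Mbps = 750,000,000 bits/s
time = 2,659,701,447,720.96 / 750,000,000 = 3,546 s

3,546 seconds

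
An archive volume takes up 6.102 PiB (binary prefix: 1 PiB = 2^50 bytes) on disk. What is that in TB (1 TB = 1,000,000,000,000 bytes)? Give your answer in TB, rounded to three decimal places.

6.102 PiB × 1,125,899,906,842,624 bytes/PiB = 6,870,241,231,553,691.648 bytes
1 TB = 1,000,000,000,000 bytes
6,870,241,231,553,691.648 / 1,000,000,000,000 = 6,870.241 TB

6,870.241 TB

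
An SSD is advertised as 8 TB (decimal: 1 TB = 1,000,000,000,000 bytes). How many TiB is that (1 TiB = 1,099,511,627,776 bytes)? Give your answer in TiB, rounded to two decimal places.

8 TB × 1,000,000,000,000 bytes/TB = 8,000,000,000,000 bytes
1 TiB = 2^40 bytes = 1,099,511,627,776 bytes
8,000,000,000,000 / 1,099,511,627,776 = 7.28 TiB

7.28 TiB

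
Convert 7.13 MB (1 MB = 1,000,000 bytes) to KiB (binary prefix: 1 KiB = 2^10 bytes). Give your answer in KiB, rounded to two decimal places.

7.13 MB × 1,000,000 bytes/MB = 7,130,000 bytes
1 KiB = 2^10 bytes = 1,024 bytes
7,130,000 / 1,024 = 6,962.89 KiB

6,962.89 KiB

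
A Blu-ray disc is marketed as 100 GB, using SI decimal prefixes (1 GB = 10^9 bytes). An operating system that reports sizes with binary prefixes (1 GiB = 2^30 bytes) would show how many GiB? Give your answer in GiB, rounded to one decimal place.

100 GB = 100 × 10^9 bytes = 100,000,000,000 bytes
1 GiB = 2^30 bytes = 1,073,741,824 bytes
100,000,000,000 / 1,073,741,824 = 93.1 GiB

93.1 GiB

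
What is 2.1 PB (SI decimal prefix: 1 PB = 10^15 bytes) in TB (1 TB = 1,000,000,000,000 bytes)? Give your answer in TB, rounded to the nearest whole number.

2,100 TB

2.1 PB = 2.1 × 10^15 bytes = 2,100,000,000,000,000 bytes
1 TB = 1,000,000,000,000 bytes
2,100,000,000,000,000 / 1,000,000,000,000 = 2,100 TB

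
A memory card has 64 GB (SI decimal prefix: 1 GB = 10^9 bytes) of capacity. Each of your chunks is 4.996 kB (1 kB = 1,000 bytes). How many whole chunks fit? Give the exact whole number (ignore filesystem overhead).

12,810,248

Capacity: 64 GB = 64,000,000,000 bytes
Per item: 4.996 kB = 4,996 bytes
⌊64,000,000,000 / 4,996⌋ = 12,810,248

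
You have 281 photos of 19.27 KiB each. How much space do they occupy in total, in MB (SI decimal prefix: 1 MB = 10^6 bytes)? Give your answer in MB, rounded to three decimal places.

5.545 MB

Total = 281 × 19.27 KiB = 5414.87 KiB
= 5414.87 × 1,024 bytes = 5,544,826.88 bytes
1 MB = 1,000,000 bytes
5,544,826.88 / 1,000,000 = 5.545 MB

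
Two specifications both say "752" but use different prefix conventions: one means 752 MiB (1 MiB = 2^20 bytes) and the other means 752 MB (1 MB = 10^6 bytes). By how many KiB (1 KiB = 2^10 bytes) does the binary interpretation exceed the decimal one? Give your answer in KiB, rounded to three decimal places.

35,673.000 KiB

752 MiB = 752 × 1,048,576 = 788,529,152 bytes
752 MB = 752 × 1,000,000 = 752,000,000 bytes
difference = 36,529,152 bytes
36,529,152 / 1,024 = 35,673.000 KiB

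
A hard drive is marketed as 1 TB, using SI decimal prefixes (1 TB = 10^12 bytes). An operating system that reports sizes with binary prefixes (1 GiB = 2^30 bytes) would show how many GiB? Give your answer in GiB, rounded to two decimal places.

1 TB × 1,000,000,000,000 bytes/TB = 1,000,000,000,000 bytes
1 GiB = 2^30 bytes = 1,073,741,824 bytes
1,000,000,000,000 / 1,073,741,824 = 931.32 GiB

931.32 GiB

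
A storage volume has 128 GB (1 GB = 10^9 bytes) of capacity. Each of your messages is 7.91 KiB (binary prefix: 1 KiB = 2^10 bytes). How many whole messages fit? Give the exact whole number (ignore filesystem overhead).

15,802,781

Capacity: 128 GB = 128,000,000,000 bytes
Per item: 7.91 KiB = 8,099.84 bytes
⌊128,000,000,000 / 8,099.84⌋ = 15,802,781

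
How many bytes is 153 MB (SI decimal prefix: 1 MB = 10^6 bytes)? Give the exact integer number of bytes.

153 × 1,000,000 = 153,000,000 bytes

153,000,000 bytes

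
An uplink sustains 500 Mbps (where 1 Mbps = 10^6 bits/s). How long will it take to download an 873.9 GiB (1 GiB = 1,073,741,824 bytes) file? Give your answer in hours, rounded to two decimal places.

4.17 hours

873.9 GiB = 938,342,979,993.6 bytes = 7,506,743,839,948.8 bits
500 Mbps = 500,000,000 bits/s
time = 7,506,743,839,948.8 / 500,000,000 = 15,013.4877 s
15,013.4877 s / 3600 = 4.17 hours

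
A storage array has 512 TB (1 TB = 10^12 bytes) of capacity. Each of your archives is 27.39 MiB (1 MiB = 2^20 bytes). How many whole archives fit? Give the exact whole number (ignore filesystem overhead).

Capacity: 512 TB = 512,000,000,000,000 bytes
Per item: 27.39 MiB = 28,720,496.64 bytes
⌊512,000,000,000,000 / 28,720,496.64⌋ = 17,826,989

17,826,989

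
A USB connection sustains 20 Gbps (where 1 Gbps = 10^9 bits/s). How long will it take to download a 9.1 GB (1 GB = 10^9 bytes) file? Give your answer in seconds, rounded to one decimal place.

9.1 GB = 9,100,000,000 bytes = 72,800,000,000 bits
20 Gbps = 20,000,000,000 bits/s
time = 72,800,000,000 / 20,000,000,000 = 3.6 s

3.6 seconds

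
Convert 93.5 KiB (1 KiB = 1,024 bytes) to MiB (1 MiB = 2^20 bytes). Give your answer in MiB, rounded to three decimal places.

0.091 MiB

93.5 KiB = 93.5 × 2^10 bytes = 95,744 bytes
1 MiB = 1,048,576 bytes
95,744 / 1,048,576 = 0.091 MiB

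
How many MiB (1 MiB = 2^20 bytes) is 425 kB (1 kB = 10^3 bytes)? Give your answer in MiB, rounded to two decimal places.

425 kB = 425 × 10^3 bytes = 425,000 bytes
1 MiB = 1,048,576 bytes
425,000 / 1,048,576 = 0.41 MiB

0.41 MiB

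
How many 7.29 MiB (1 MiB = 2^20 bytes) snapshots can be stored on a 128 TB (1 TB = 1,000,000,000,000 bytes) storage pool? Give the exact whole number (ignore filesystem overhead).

16,744,898

Capacity: 128 TB = 128,000,000,000,000 bytes
Per item: 7.29 MiB = 7,644,119.04 bytes
⌊128,000,000,000,000 / 7,644,119.04⌋ = 16,744,898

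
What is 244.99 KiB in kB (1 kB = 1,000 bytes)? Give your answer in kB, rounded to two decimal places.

250.87 kB

244.99 KiB = 244.99 × 2^10 bytes = 250,869.76 bytes
1 kB = 1,000 bytes
250,869.76 / 1,000 = 250.87 kB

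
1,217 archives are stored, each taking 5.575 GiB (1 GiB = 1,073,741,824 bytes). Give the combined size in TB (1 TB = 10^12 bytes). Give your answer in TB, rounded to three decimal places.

Total = 1,217 × 5.575 GiB = 6784.775 GiB
= 6784.775 × 1,073,741,824 bytes = 7,285,096,683,929.6 bytes
1 TB = 1,000,000,000,000 bytes
7,285,096,683,929.6 / 1,000,000,000,000 = 7.285 TB

7.285 TB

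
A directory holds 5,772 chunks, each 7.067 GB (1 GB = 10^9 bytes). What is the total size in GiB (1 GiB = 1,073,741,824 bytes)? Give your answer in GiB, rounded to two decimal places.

Total = 5,772 × 7.067 GB = 40790.724 GB
= 40790.724 × 1,000,000,000 bytes = 40,790,724,000,000 bytes
1 GiB = 1,073,741,824 bytes
40,790,724,000,000 / 1,073,741,824 = 37,989.32 GiB

37,989.32 GiB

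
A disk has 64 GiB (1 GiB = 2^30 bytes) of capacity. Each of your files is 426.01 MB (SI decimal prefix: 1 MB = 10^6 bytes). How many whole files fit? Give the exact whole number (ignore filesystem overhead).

Capacity: 64 GiB = 68,719,476,736 bytes
Per item: 426.01 MB = 426,010,000 bytes
⌊68,719,476,736 / 426,010,000⌋ = 161

161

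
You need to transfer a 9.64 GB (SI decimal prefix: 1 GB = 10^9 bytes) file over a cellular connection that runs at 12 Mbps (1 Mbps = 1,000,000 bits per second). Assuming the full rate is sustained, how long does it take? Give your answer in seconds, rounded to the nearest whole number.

6,427 seconds

9.64 GB = 9,640,000,000 bytes = 77,120,000,000 bits
12 Mbps = 12,000,000 bits/s
time = 77,120,000,000 / 12,000,000 = 6,427 s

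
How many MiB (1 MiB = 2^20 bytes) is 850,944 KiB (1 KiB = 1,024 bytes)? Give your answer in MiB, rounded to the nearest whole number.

831 MiB

850,944 KiB = 850,944 × 2^10 bytes = 871,366,656 bytes
1 MiB = 1,048,576 bytes
871,366,656 / 1,048,576 = 831 MiB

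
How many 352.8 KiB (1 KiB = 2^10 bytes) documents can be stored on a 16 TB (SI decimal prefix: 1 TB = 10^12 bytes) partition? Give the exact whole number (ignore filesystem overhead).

Capacity: 16 TB = 16,000,000,000,000 bytes
Per item: 352.8 KiB = 361,267.2 bytes
⌊16,000,000,000,000 / 361,267.2⌋ = 44,288,548

44,288,548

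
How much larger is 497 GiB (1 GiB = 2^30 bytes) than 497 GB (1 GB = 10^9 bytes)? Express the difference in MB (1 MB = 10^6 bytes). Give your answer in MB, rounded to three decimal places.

497 GiB = 497 × 1,073,741,824 = 533,649,686,528 bytes
497 GB = 497 × 1,000,000,000 = 497,000,000,000 bytes
difference = 36,649,686,528 bytes
36,649,686,528 / 1,000,000 = 36,649.687 MB

36,649.687 MB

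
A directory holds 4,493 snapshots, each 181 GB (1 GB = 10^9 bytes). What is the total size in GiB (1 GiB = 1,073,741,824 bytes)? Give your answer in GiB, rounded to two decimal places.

Total = 4,493 × 181 GB = 813,233 GB
= 813,233 × 1,000,000,000 bytes = 813,233,000,000,000 bytes
1 GiB = 1,073,741,824 bytes
813,233,000,000,000 / 1,073,741,824 = 757,382.25 GiB

757,382.25 GiB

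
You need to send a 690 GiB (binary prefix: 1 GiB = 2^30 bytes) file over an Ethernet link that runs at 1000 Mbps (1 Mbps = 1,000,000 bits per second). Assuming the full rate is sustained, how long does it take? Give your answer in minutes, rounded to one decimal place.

98.8 minutes

690 GiB = 740,881,858,560 bytes = 5,927,054,868,480 bits
1000 Mbps = 1,000,000,000 bits/s
time = 5,927,054,868,480 / 1,000,000,000 = 5,927.05 s
5,927.05 s / 60 = 98.8 minutes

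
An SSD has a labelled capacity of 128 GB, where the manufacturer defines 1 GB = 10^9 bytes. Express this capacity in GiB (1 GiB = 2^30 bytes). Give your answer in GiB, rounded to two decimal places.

128 GB = 128 × 10^9 bytes = 128,000,000,000 bytes
1 GiB = 2^30 bytes = 1,073,741,824 bytes
128,000,000,000 / 1,073,741,824 = 119.21 GiB

119.21 GiB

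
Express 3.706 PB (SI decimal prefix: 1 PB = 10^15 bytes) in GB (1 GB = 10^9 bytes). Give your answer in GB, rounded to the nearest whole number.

3.706 PB = 3.706 × 10^15 bytes = 3,706,000,000,000,000 bytes
1 GB = 1,000,000,000 bytes
3,706,000,000,000,000 / 1,000,000,000 = 3,706,000 GB

3,706,000 GB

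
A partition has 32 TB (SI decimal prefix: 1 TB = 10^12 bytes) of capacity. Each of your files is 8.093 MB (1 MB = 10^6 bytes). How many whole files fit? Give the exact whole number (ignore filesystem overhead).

3,954,034

Capacity: 32 TB = 32,000,000,000,000 bytes
Per item: 8.093 MB = 8,093,000 bytes
⌊32,000,000,000,000 / 8,093,000⌋ = 3,954,034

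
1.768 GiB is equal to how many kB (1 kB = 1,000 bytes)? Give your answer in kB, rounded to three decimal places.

1,898,375.545 kB

1.768 GiB = 1.768 × 2^30 bytes = 1,898,375,544.832 bytes
1 kB = 1,000 bytes
1,898,375,544.832 / 1,000 = 1,898,375.545 kB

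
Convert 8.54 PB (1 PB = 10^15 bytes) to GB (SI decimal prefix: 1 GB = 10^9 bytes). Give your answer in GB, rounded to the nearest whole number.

8,540,000 GB

8.54 PB = 8.54 × 10^15 bytes = 8,540,000,000,000,000 bytes
1 GB = 10^9 bytes = 1,000,000,000 bytes
8,540,000,000,000,000 / 1,000,000,000 = 8,540,000 GB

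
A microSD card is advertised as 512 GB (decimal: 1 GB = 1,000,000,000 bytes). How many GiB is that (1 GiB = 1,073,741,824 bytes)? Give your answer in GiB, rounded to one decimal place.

476.8 GiB

512 GB = 512 × 10^9 bytes = 512,000,000,000 bytes
1 GiB = 1,073,741,824 bytes
512,000,000,000 / 1,073,741,824 = 476.8 GiB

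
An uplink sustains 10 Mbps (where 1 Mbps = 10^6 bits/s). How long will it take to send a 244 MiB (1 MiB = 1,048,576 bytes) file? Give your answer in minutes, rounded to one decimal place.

3.4 minutes

244 MiB = 255,852,544 bytes = 2,046,820,352 bits
10 Mbps = 10,000,000 bits/s
time = 2,046,820,352 / 10,000,000 = 204.68 s
204.68 s / 60 = 3.4 minutes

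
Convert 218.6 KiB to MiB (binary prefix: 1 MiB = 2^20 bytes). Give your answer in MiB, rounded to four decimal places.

218.6 KiB × 1,024 bytes/KiB = 223,846.4 bytes
1 MiB = 1,048,576 bytes
223,846.4 / 1,048,576 = 0.2135 MiB

0.2135 MiB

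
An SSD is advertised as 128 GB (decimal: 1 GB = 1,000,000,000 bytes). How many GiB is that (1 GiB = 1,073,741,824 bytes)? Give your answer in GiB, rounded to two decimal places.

128 GB = 128 × 10^9 bytes = 128,000,000,000 bytes
1 GiB = 2^30 bytes = 1,073,741,824 bytes
128,000,000,000 / 1,073,741,824 = 119.21 GiB

119.21 GiB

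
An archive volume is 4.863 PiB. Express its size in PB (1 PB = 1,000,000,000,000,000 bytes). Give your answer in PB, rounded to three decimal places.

4.863 PiB = 4.863 × 2^50 bytes = 5,475,251,246,975,680.512 bytes
1 PB = 10^15 bytes = 1,000,000,000,000,000 bytes
5,475,251,246,975,680.512 / 1,000,000,000,000,000 = 5.475 PB

5.475 PB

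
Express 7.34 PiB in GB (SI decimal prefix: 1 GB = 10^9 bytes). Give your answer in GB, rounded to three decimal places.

7.34 PiB = 7.34 × 2^50 bytes = 8,264,105,316,224,860.16 bytes
1 GB = 1,000,000,000 bytes
8,264,105,316,224,860.16 / 1,000,000,000 = 8,264,105.316 GB

8,264,105.316 GB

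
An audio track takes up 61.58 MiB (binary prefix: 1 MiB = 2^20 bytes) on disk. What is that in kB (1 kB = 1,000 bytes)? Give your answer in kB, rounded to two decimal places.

61.58 MiB = 61.58 × 2^20 bytes = 64,571,310.08 bytes
1 kB = 1,000 bytes
64,571,310.08 / 1,000 = 64,571.31 kB

64,571.31 kB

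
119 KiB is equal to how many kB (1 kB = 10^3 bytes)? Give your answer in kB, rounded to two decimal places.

121.86 kB

119 KiB = 119 × 2^10 bytes = 121,856 bytes
1 kB = 10^3 bytes = 1,000 bytes
121,856 / 1,000 = 121.86 kB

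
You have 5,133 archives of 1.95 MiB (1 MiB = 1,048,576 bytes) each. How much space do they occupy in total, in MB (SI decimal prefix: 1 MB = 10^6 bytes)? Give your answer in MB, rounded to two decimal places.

10,495.56 MB

Total = 5,133 × 1.95 MiB = 10009.35 MiB
= 10009.35 × 1,048,576 bytes = 10,495,564,185.6 bytes
1 MB = 1,000,000 bytes
10,495,564,185.6 / 1,000,000 = 10,495.56 MB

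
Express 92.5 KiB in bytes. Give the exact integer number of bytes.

92.5 × 1,024 = 94,720 bytes  (1 KiB = 2^10 bytes)

94,720 bytes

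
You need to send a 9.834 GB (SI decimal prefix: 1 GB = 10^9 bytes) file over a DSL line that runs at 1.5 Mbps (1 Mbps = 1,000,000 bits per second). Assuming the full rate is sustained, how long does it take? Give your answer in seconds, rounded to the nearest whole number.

52,448 seconds

9.834 GB = 9,834,000,000 bytes = 78,672,000,000 bits
1.5 Mbps = 1,500,000 bits/s
time = 78,672,000,000 / 1,500,000 = 52,448 s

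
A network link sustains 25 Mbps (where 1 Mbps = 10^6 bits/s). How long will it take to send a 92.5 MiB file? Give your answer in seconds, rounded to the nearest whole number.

31 seconds

92.5 MiB = 96,993,280 bytes = 775,946,240 bits
25 Mbps = 25,000,000 bits/s
time = 775,946,240 / 25,000,000 = 31 s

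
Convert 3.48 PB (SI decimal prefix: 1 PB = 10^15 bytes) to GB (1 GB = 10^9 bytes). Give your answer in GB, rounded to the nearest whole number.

3,480,000 GB

3.48 PB × 1,000,000,000,000,000 bytes/PB = 3,480,000,000,000,000 bytes
1 GB = 10^9 bytes = 1,000,000,000 bytes
3,480,000,000,000,000 / 1,000,000,000 = 3,480,000 GB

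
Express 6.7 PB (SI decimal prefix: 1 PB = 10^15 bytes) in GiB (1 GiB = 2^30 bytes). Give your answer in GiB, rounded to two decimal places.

6.7 PB = 6.7 × 10^15 bytes = 6,700,000,000,000,000 bytes
1 GiB = 2^30 bytes = 1,073,741,824 bytes
6,700,000,000,000,000 / 1,073,741,824 = 6,239,861.25 GiB

6,239,861.25 GiB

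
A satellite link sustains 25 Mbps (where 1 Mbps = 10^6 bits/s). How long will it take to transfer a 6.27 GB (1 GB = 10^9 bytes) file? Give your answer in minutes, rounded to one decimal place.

6.27 GB = 6,270,000,000 bytes = 50,160,000,000 bits
25 Mbps = 25,000,000 bits/s
time = 50,160,000,000 / 25,000,000 = 2,006.40 s
2,006.40 s / 60 = 33.4 minutes

33.4 minutes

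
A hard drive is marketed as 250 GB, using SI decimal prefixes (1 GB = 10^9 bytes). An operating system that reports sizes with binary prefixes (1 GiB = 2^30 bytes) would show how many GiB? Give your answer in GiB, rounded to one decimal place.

232.8 GiB

250 GB × 1,000,000,000 bytes/GB = 250,000,000,000 bytes
1 GiB = 2^30 bytes = 1,073,741,824 bytes
250,000,000,000 / 1,073,741,824 = 232.8 GiB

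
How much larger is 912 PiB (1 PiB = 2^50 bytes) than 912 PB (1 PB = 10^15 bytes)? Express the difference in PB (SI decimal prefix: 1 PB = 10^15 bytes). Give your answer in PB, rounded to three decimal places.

114.821 PB

912 PiB = 912 × 1,125,899,906,842,624 = 1,026,820,715,040,473,088 bytes
912 PB = 912 × 1,000,000,000,000,000 = 912,000,000,000,000,000 bytes
difference = 114,820,715,040,473,088 bytes
114,820,715,040,473,088 / 1,000,000,000,000,000 = 114.821 PB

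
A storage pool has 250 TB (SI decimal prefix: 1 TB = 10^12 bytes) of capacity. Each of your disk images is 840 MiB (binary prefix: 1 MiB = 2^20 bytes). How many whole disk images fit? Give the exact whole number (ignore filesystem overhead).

Capacity: 250 TB = 250,000,000,000,000 bytes
Per item: 840 MiB = 880,803,840 bytes
⌊250,000,000,000,000 / 880,803,840⌋ = 283,831

283,831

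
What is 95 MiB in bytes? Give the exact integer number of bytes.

99,614,720 bytes

95 × 1,048,576 = 99,614,720 bytes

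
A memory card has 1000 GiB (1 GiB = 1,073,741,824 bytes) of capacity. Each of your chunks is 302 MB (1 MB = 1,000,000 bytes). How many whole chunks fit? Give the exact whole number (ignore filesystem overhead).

Capacity: 1000 GiB = 1,073,741,824,000 bytes
Per item: 302 MB = 302,000,000 bytes
⌊1,073,741,824,000 / 302,000,000⌋ = 3,555

3,555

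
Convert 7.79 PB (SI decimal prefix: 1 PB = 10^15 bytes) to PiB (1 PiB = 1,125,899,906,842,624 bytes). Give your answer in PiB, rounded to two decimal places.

7.79 PB × 1,000,000,000,000,000 bytes/PB = 7,790,000,000,000,000 bytes
1 PiB = 1,125,899,906,842,624 bytes
7,790,000,000,000,000 / 1,125,899,906,842,624 = 6.92 PiB

6.92 PiB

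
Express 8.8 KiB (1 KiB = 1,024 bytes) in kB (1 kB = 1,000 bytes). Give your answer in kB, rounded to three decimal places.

8.8 KiB × 1,024 bytes/KiB = 9,011.2 bytes
1 kB = 10^3 bytes = 1,000 bytes
9,011.2 / 1,000 = 9.011 kB

9.011 kB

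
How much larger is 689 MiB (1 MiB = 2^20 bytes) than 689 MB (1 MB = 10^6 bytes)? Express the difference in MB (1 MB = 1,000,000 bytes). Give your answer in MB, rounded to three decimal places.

689 MiB = 689 × 1,048,576 = 722,468,864 bytes
689 MB = 689 × 1,000,000 = 689,000,000 bytes
difference = 33,468,864 bytes
33,468,864 / 1,000,000 = 33.469 MB

33.469 MB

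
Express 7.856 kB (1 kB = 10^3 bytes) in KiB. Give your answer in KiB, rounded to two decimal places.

7.856 kB × 1,000 bytes/kB = 7,856 bytes
1 KiB = 1,024 bytes
7,856 / 1,024 = 7.67 KiB

7.67 KiB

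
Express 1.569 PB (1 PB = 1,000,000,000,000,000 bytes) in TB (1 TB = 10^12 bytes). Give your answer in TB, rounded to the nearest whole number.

1.569 PB × 1,000,000,000,000,000 bytes/PB = 1,569,000,000,000,000 bytes
1 TB = 10^12 bytes = 1,000,000,000,000 bytes
1,569,000,000,000,000 / 1,000,000,000,000 = 1,569 TB

1,569 TB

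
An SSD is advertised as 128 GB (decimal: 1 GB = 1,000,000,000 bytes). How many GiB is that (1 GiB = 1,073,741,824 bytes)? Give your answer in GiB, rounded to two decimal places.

119.21 GiB

128 GB = 128 × 10^9 bytes = 128,000,000,000 bytes
1 GiB = 1,073,741,824 bytes
128,000,000,000 / 1,073,741,824 = 119.21 GiB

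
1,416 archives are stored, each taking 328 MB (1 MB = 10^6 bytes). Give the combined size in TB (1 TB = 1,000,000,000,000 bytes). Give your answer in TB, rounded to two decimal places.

Total = 1,416 × 328 MB = 464,448 MB
= 464,448 × 1,000,000 bytes = 464,448,000,000 bytes
1 TB = 1,000,000,000,000 bytes
464,448,000,000 / 1,000,000,000,000 = 0.46 TB

0.46 TB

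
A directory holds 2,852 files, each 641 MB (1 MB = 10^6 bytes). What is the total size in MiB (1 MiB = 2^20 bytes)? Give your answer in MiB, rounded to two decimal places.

1,743,442.54 MiB

Total = 2,852 × 641 MB = 1,828,132 MB
= 1,828,132 × 1,000,000 bytes = 1,828,132,000,000 bytes
1 MiB = 1,048,576 bytes
1,828,132,000,000 / 1,048,576 = 1,743,442.54 MiB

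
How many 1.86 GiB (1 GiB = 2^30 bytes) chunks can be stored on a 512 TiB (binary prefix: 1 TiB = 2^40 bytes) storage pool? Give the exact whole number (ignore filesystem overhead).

Capacity: 512 TiB = 562,949,953,421,312 bytes
Per item: 1.86 GiB = 1,997,159,792.64 bytes
⌊562,949,953,421,312 / 1,997,159,792.64⌋ = 281,875

281,875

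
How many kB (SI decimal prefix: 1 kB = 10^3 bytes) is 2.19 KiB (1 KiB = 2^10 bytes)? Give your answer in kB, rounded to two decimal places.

2.24 kB

2.19 KiB = 2.19 × 2^10 bytes = 2,242.56 bytes
1 kB = 10^3 bytes = 1,000 bytes
2,242.56 / 1,000 = 2.24 kB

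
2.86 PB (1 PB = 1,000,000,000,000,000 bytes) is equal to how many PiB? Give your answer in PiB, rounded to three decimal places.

2.540 PiB

2.86 PB × 1,000,000,000,000,000 bytes/PB = 2,860,000,000,000,000 bytes
1 PiB = 1,125,899,906,842,624 bytes
2,860,000,000,000,000 / 1,125,899,906,842,624 = 2.540 PiB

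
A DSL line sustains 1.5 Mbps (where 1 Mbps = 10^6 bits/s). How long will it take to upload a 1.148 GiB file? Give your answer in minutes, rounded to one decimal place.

109.6 minutes

1.148 GiB = 1,232,655,613.952 bytes = 9,861,244,911.616 bits
1.5 Mbps = 1,500,000 bits/s
time = 9,861,244,911.616 / 1,500,000 = 6,574.16 s
6,574.16 s / 60 = 109.6 minutes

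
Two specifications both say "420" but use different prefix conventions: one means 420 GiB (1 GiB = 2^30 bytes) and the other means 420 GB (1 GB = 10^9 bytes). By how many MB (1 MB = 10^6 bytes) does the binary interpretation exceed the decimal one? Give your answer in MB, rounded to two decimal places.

420 GiB = 420 × 1,073,741,824 = 450,971,566,080 bytes
420 GB = 420 × 1,000,000,000 = 420,000,000,000 bytes
difference = 30,971,566,080 bytes
30,971,566,080 / 1,000,000 = 30,971.57 MB

30,971.57 MB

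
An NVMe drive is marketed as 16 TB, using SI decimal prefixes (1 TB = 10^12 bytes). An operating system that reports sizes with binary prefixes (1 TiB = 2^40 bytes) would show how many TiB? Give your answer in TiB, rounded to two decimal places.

16 TB = 16 × 10^12 bytes = 16,000,000,000,000 bytes
1 TiB = 2^40 bytes = 1,099,511,627,776 bytes
16,000,000,000,000 / 1,099,511,627,776 = 14.55 TiB

14.55 TiB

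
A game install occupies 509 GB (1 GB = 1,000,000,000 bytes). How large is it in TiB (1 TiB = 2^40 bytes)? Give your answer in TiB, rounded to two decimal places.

0.46 TiB

509 GB × 1,000,000,000 bytes/GB = 509,000,000,000 bytes
1 TiB = 1,099,511,627,776 bytes
509,000,000,000 / 1,099,511,627,776 = 0.46 TiB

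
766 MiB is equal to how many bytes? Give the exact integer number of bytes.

766 × 1,048,576 = 803,209,216 bytes  (1 MiB = 2^20 bytes)

803,209,216 bytes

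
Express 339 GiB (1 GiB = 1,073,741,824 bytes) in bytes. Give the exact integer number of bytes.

363,998,478,336 bytes

339 × 1,073,741,824 = 363,998,478,336 bytes  (1 GiB = 2^30 bytes)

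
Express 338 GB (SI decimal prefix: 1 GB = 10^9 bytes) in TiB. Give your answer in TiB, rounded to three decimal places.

0.307 TiB

338 GB × 1,000,000,000 bytes/GB = 338,000,000,000 bytes
1 TiB = 1,099,511,627,776 bytes
338,000,000,000 / 1,099,511,627,776 = 0.307 TiB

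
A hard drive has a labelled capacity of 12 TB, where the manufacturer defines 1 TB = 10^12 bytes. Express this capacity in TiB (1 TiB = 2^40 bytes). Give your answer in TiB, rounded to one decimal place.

10.9 TiB

12 TB = 12 × 10^12 bytes = 12,000,000,000,000 bytes
1 TiB = 1,099,511,627,776 bytes
12,000,000,000,000 / 1,099,511,627,776 = 10.9 TiB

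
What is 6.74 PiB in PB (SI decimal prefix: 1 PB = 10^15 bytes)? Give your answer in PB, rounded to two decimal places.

6.74 PiB = 6.74 × 2^50 bytes = 7,588,565,372,119,285.76 bytes
1 PB = 1,000,000,000,000,000 bytes
7,588,565,372,119,285.76 / 1,000,000,000,000,000 = 7.59 PB

7.59 PB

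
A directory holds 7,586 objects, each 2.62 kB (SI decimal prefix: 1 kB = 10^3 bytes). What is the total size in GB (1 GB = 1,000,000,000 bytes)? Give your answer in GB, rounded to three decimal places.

0.020 GB

Total = 7,586 × 2.62 kB = 19875.32 kB
= 19875.32 × 1,000 bytes = 19,875,320 bytes
1 GB = 1,000,000,000 bytes
19,875,320 / 1,000,000,000 = 0.020 GB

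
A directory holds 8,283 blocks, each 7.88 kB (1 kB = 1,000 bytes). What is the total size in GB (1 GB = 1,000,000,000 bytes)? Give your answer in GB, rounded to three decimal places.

Total = 8,283 × 7.88 kB = 65270.04 kB
= 65270.04 × 1,000 bytes = 65,270,040 bytes
1 GB = 1,000,000,000 bytes
65,270,040 / 1,000,000,000 = 0.065 GB

0.065 GB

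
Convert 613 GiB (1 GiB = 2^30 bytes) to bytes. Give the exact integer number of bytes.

613 × 1,073,741,824 = 658,203,738,112 bytes  (1 GiB = 2^30 bytes)

658,203,738,112 bytes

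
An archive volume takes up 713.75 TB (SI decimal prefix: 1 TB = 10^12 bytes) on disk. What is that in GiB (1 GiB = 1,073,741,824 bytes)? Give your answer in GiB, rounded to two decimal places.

664,731.49 GiB

713.75 TB = 713.75 × 10^12 bytes = 713,750,000,000,000 bytes
1 GiB = 2^30 bytes = 1,073,741,824 bytes
713,750,000,000,000 / 1,073,741,824 = 664,731.49 GiB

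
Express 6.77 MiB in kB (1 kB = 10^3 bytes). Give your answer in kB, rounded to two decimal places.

7,098.86 kB

6.77 MiB × 1,048,576 bytes/MiB = 7,098,859.52 bytes
1 kB = 1,000 bytes
7,098,859.52 / 1,000 = 7,098.86 kB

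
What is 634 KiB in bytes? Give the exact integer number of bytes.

649,216 bytes

634 × 1,024 = 649,216 bytes  (1 KiB = 2^10 bytes)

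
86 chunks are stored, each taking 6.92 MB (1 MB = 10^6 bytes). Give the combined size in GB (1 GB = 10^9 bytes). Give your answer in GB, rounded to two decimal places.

Total = 86 × 6.92 MB = 595.12 MB
= 595.12 × 1,000,000 bytes = 595,120,000 bytes
1 GB = 1,000,000,000 bytes
595,120,000 / 1,000,000,000 = 0.60 GB

0.60 GB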